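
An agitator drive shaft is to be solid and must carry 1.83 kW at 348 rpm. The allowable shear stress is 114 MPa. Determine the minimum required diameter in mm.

13.1 mm

ω = 2π·348/60 = 36.44 rad/s, so T = P/ω = 1.83×10³ / 36.44 = 50.22 N·m.
For a solid shaft τ_max = 16T/(πd³), so d = (16T/(π τ_allow))^(1/3) = (16·50.22/(π·1.14×10^8))^(1/3) = 0.01309 m.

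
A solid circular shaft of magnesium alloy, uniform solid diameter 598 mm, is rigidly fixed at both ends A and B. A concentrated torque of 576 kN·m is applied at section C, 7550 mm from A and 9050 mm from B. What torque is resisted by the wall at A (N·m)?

314000 N·m

With uniform GJ and both ends fixed, compatibility θ_AC = θ_CB gives T_A·a = T_B·b, together with T_A + T_B = T₀.
T_A = T₀·b/(a+b) = 576000·9050/16600 = 314000 N·m; T_B = 262000 N·m.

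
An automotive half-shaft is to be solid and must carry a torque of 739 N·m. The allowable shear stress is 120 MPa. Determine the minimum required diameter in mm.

31.5 mm

For a solid shaft τ_max = 16T/(πd³), so d = (16T/(π τ_allow))^(1/3) = (16·739.0/(π·1.20×10^8))^(1/3) = 0.03154 m.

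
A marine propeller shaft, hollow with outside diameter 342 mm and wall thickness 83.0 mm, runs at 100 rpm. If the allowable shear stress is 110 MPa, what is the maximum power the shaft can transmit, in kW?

J = π(d_o⁴ − d_i⁴)/32 = π(0.342⁴ − 0.176⁴)/32 = 1.249×10^-3 m⁴.
T_max = τ_allow·J/r = 1.10×10^8 × 1.249×10^-3 / 0.171 = 803400 N·m.
ω = 2π·100/60 = 10.47 rad/s, so P_max = T_max·ω = 8.413×10^6 W.

8410 kW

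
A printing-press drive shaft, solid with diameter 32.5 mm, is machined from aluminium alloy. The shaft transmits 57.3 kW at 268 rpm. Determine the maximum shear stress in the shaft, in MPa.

303 MPa

ω = 2π·268/60 = 28.06 rad/s, so T = P/ω = 57.3×10³ / 28.06 = 2042 N·m.
J = πd⁴/32 = π(0.0325)⁴/32 = 1.095×10^-7 m⁴.
τ_max = T·r/J = 2042 × 0.0163 / 1.095×10^-7 = 3.029×10^8 Pa.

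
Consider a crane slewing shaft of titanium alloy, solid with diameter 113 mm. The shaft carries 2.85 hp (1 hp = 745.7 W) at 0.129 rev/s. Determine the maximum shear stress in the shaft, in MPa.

ω = 2π·0.129 = 0.8105 rad/s, so T = P/ω = 2.85×745.7 / 0.8105 = 2622 N·m.
J = πd⁴/32 = π(0.113)⁴/32 = 1.601×10^-5 m⁴.
τ_max = T·r/J = 2622 × 0.0565 / 1.601×10^-5 = 9.255×10^6 Pa.

9.25 MPa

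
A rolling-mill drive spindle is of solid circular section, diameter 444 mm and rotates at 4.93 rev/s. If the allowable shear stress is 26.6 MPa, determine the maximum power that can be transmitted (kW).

14200 kW

J = πd⁴/32 = π(0.444)⁴/32 = 3.815×10^-3 m⁴.
T_max = τ_allow·J/r = 2.66×10^7 × 3.815×10^-3 / 0.222 = 457200 N·m.
ω = 2π·4.93 = 30.98 rad/s, so P_max = T_max·ω = 1.416×10^7 W.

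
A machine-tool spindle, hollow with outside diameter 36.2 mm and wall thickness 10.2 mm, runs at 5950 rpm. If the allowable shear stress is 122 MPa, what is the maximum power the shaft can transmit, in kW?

682 kW

J = π(d_o⁴ − d_i⁴)/32 = π(0.0362⁴ − 0.0158⁴)/32 = 1.625×10^-7 m⁴.
T_max = τ_allow·J/r = 1.22×10^8 × 1.625×10^-7 / 0.0181 = 1095 N·m.
ω = 2π·5950/60 = 623.1 rad/s, so P_max = T_max·ω = 6.823×10^5 W.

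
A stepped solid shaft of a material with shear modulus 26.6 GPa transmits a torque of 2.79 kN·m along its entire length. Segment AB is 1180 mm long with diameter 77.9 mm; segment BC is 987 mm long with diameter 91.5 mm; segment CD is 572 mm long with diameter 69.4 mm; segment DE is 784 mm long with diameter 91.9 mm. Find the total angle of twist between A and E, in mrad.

J_AB = π(0.0779)⁴/32 = 3.62×10^-6 m⁴; J_BC = π(0.0915)⁴/32 = 6.88×10^-6 m⁴; J_CD = π(0.0694)⁴/32 = 2.28×10^-6 m⁴; J_DE = π(0.0919)⁴/32 = 7.00×10^-6 m⁴.
θ = (T/G)·Σ L_i/J_i = (2790/26.6×10⁹)·(1.18/3.62×10^-6 + 0.987/6.88×10^-6 + 0.572/2.28×10^-6 + 0.784/7.00×10^-6) = 0.08736 rad.

87.4 mrad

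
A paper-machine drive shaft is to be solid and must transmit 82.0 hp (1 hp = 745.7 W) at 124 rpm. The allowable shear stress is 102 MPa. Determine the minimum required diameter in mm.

ω = 2π·124/60 = 12.99 rad/s, so T = P/ω = 82.0×745.7 / 12.99 = 4709 N·m.
For a solid shaft τ_max = 16T/(πd³), so d = (16T/(π τ_allow))^(1/3) = (16·4709/(π·1.02×10^8))^(1/3) = 0.06172 m.

61.7 mm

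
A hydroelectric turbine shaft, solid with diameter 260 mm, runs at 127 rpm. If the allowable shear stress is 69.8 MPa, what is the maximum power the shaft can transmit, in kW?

3200 kW

J = πd⁴/32 = π(0.260)⁴/32 = 4.486×10^-4 m⁴.
T_max = τ_allow·J/r = 6.98×10^7 × 4.486×10^-4 / 0.130 = 240900 N·m.
ω = 2π·127/60 = 13.30 rad/s, so P_max = T_max·ω = 3.204×10^6 W.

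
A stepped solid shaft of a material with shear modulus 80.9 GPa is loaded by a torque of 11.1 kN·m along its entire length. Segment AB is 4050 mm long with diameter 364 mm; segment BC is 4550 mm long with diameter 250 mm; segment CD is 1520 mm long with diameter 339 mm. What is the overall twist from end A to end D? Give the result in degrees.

0.121°

J_AB = π(0.364)⁴/32 = 1.72×10^-3 m⁴; J_BC = π(0.250)⁴/32 = 3.83×10^-4 m⁴; J_CD = π(0.339)⁴/32 = 1.30×10^-3 m⁴.
θ = (T/G)·Σ L_i/J_i = (11100/80.9×10⁹)·(4.05/1.72×10^-3 + 4.55/3.83×10^-4 + 1.52/1.30×10^-3) = 2.111×10^-3 rad.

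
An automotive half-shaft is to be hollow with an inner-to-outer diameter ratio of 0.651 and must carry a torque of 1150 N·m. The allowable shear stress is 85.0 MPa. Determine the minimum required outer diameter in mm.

For a hollow shaft with d_i/d_o = 0.651: τ_max = 16T/(π d_o³ (1−k⁴)), so d_o = [16T/(π τ_allow (1−k⁴))]^(1/3) = [16·1150/(π·8.50×10^7·0.8204)]^(1/3) = 0.04379 m.

43.8 mm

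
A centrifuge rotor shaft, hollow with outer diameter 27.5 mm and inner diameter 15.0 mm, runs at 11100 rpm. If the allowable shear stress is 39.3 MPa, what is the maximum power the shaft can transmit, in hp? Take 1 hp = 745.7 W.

J = π(d_o⁴ − d_i⁴)/32 = π(0.0275⁴ − 0.0150⁴)/32 = 5.118×10^-8 m⁴.
T_max = τ_allow·J/r = 3.93×10^7 × 5.118×10^-8 / 0.0138 = 146.3 N·m.
ω = 2π·11100/60 = 1162 rad/s, so P_max = T_max·ω = 1.700×10^5 W.

228 hp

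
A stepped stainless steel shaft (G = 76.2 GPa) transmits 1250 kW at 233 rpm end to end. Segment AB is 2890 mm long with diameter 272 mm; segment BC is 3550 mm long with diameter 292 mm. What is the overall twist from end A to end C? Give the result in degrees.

ω = 2π·233/60 = 24.40 rad/s, so T = P/ω = 1250×10³ / 24.40 = 51230 N·m.
J_AB = π(0.272)⁴/32 = 5.37×10^-4 m⁴; J_BC = π(0.292)⁴/32 = 7.14×10^-4 m⁴.
θ = (T/G)·Σ L_i/J_i = (51230/76.2×10⁹)·(2.89/5.37×10^-4 + 3.55/7.14×10^-4) = 6.960×10^-3 rad.

0.399°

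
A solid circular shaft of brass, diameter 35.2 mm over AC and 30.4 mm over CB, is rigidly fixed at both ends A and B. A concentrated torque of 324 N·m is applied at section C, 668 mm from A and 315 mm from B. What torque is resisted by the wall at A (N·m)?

Compatibility: T_A·a/J_AC = T_B·b/J_CB with T_A + T_B = T₀.
J_AC = 1.51×10^-7 m⁴, J_CB = 8.38×10^-8 m⁴, so T_A = T₀·(J_AC/a)/((J_AC/a)+(J_CB/b)) = 148.6 N·m, T_B = 175.4 N·m.

149 N·m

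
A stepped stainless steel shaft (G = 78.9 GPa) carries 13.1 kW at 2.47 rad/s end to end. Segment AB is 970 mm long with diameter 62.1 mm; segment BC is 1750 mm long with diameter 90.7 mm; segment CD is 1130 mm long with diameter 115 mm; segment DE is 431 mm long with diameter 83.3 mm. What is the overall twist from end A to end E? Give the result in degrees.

ω = 2.47 rad/s, so T = P/ω = 13.1×10³ / 2.470 = 5304 N·m.
J_AB = π(0.0621)⁴/32 = 1.46×10^-6 m⁴; J_BC = π(0.0907)⁴/32 = 6.64×10^-6 m⁴; J_CD = π(0.115)⁴/32 = 1.72×10^-5 m⁴; J_DE = π(0.0833)⁴/32 = 4.73×10^-6 m⁴.
θ = (T/G)·Σ L_i/J_i = (5304/78.9×10⁹)·(0.970/1.46×10^-6 + 1.75/6.64×10^-6 + 1.13/1.72×10^-5 + 0.431/4.73×10^-6) = 0.07292 rad.

4.18°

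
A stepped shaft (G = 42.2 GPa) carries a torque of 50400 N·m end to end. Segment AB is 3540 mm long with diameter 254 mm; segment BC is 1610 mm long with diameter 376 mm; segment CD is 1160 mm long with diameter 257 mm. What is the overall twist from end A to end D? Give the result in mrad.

J_AB = π(0.254)⁴/32 = 4.09×10^-4 m⁴; J_BC = π(0.376)⁴/32 = 1.96×10^-3 m⁴; J_CD = π(0.257)⁴/32 = 4.28×10^-4 m⁴.
θ = (T/G)·Σ L_i/J_i = (50400/42.2×10⁹)·(3.54/4.09×10^-4 + 1.61/1.96×10^-3 + 1.16/4.28×10^-4) = 0.01456 rad.

14.6 mrad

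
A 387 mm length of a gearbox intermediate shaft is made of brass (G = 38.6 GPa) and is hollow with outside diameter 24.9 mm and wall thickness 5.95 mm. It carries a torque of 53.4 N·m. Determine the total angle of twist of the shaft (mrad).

J = π(d_o⁴ − d_i⁴)/32 = π(0.0249⁴ − 0.0130⁴)/32 = 3.494×10^-8 m⁴.
θ = T·L/(G·J) = 53.40 × 0.387 / (38.6×10⁹ × 3.494×10^-8) = 0.01532 rad.

15.3 mrad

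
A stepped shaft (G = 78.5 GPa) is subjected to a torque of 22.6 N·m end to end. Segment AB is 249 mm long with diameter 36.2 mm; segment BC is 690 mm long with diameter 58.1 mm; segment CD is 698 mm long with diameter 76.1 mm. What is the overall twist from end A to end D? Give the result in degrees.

0.0380°

J_AB = π(0.0362)⁴/32 = 1.69×10^-7 m⁴; J_BC = π(0.0581)⁴/32 = 1.12×10^-6 m⁴; J_CD = π(0.0761)⁴/32 = 3.29×10^-6 m⁴.
θ = (T/G)·Σ L_i/J_i = (22.60/78.5×10⁹)·(0.249/1.69×10^-7 + 0.690/1.12×10^-6 + 0.698/3.29×10^-6) = 6.638×10^-4 rad.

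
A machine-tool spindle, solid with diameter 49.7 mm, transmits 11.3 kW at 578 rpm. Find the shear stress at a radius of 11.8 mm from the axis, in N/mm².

3.68 N/mm²

ω = 2π·578/60 = 60.53 rad/s, so T = P/ω = 11.3×10³ / 60.53 = 186.7 N·m.
J = πd⁴/32 = π(0.0497)⁴/32 = 5.990×10^-7 m⁴.
Shear stress varies linearly with radius: τ = T·r/J = 186.7 × 0.0118 / 5.990×10^-7 = 3.678×10^6 Pa.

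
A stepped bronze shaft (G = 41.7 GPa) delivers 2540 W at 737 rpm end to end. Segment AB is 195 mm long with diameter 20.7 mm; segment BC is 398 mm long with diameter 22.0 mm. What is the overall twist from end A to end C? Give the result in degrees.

ω = 2π·737/60 = 77.18 rad/s, so T = P/ω = 2540 / 77.18 = 32.91 N·m.
J_AB = π(0.0207)⁴/32 = 1.80×10^-8 m⁴; J_BC = π(0.0220)⁴/32 = 2.30×10^-8 m⁴.
θ = (T/G)·Σ L_i/J_i = (32.91/41.7×10⁹)·(0.195/1.80×10^-8 + 0.398/2.30×10^-8) = 0.02220 rad.

1.27°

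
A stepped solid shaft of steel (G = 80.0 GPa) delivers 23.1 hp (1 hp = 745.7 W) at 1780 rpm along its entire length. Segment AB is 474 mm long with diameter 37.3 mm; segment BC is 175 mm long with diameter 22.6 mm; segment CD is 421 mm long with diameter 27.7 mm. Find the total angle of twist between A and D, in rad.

0.0192 rad

ω = 2π·1780/60 = 186.4 rad/s, so T = P/ω = 23.1×745.7 / 186.4 = 92.41 N·m.
J_AB = π(0.0373)⁴/32 = 1.90×10^-7 m⁴; J_BC = π(0.0226)⁴/32 = 2.56×10^-8 m⁴; J_CD = π(0.0277)⁴/32 = 5.78×10^-8 m⁴.
θ = (T/G)·Σ L_i/J_i = (92.41/80.0×10⁹)·(0.474/1.90×10^-7 + 0.175/2.56×10^-8 + 0.421/5.78×10^-8) = 0.01919 rad.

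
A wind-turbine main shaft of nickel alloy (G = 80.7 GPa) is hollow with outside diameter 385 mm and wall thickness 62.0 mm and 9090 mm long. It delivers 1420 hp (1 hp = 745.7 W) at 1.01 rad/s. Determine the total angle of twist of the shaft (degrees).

ω = 1.01 rad/s, so T = P/ω = 1420×745.7 / 1.010 = 1.048e6 N·m.
J = π(d_o⁴ − d_i⁴)/32 = π(0.385⁴ − 0.261⁴)/32 = 1.701×10^-3 m⁴.
θ = T·L/(G·J) = 1.048e6 × 9.09 / (80.7×10⁹ × 1.701×10^-3) = 0.06941 rad.

3.98°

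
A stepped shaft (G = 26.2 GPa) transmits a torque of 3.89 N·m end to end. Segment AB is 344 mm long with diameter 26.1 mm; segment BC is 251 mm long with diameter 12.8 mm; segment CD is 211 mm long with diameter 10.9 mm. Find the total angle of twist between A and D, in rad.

J_AB = π(0.0261)⁴/32 = 4.56×10^-8 m⁴; J_BC = π(0.0128)⁴/32 = 2.64×10^-9 m⁴; J_CD = π(0.0109)⁴/32 = 1.39×10^-9 m⁴.
θ = (T/G)·Σ L_i/J_i = (3.890/26.2×10⁹)·(0.344/4.56×10^-8 + 0.251/2.64×10^-9 + 0.211/1.39×10^-9) = 0.03787 rad.

0.0379 rad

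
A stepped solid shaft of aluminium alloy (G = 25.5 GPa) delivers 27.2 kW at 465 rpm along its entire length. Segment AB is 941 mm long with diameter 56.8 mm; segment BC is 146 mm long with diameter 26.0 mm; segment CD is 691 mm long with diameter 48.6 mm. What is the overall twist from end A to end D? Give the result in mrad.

119 mrad

ω = 2π·465/60 = 48.69 rad/s, so T = P/ω = 27.2×10³ / 48.69 = 558.6 N·m.
J_AB = π(0.0568)⁴/32 = 1.02×10^-6 m⁴; J_BC = π(0.0260)⁴/32 = 4.49×10^-8 m⁴; J_CD = π(0.0486)⁴/32 = 5.48×10^-7 m⁴.
θ = (T/G)·Σ L_i/J_i = (558.6/25.5×10⁹)·(0.941/1.02×10^-6 + 0.146/4.49×10^-8 + 0.691/5.48×10^-7) = 0.1191 rad.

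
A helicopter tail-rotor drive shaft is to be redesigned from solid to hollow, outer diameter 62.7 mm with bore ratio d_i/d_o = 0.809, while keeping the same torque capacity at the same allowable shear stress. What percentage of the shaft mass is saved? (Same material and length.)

49.8 %

Equal τ_max and T ⇒ the solid shaft needs d_s³ = d_o³(1−k⁴), so d_s = 62.7·(1−0.809⁴)^(1/3) = 52.04 mm.
Area ratio A_h/A_s = d_o²(1−k²)/d_s² = (1−k²)/(1−k⁴)^(2/3) = 0.5016.
Mass saving = 1 − 0.5016 = 49.8 %.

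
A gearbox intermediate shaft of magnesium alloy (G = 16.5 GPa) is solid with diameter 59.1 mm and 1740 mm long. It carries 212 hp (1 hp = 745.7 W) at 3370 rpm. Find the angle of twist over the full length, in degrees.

2.26°

ω = 2π·3370/60 = 352.9 rad/s, so T = P/ω = 212×745.7 / 352.9 = 448.0 N·m.
J = πd⁴/32 = π(0.0591)⁴/32 = 1.198×10^-6 m⁴.
θ = T·L/(G·J) = 448.0 × 1.74 / (16.5×10⁹ × 1.198×10^-6) = 0.03944 rad.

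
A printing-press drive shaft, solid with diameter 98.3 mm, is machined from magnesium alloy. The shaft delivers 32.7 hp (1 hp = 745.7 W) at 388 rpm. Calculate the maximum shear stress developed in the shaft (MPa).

3.22 MPa

ω = 2π·388/60 = 40.63 rad/s, so T = P/ω = 32.7×745.7 / 40.63 = 600.1 N·m.
J = πd⁴/32 = π(0.0983)⁴/32 = 9.167×10^-6 m⁴.
τ_max = T·r/J = 600.1 × 0.0491 / 9.167×10^-6 = 3.218×10^6 Pa.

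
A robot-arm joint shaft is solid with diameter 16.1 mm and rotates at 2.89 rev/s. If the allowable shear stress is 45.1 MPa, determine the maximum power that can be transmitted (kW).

J = πd⁴/32 = π(0.0161)⁴/32 = 6.596×10^-9 m⁴.
T_max = τ_allow·J/r = 4.51×10^7 × 6.596×10^-9 / 0.00805 = 36.96 N·m.
ω = 2π·2.89 = 18.16 rad/s, so P_max = T_max·ω = 671.1 W.

0.671 kW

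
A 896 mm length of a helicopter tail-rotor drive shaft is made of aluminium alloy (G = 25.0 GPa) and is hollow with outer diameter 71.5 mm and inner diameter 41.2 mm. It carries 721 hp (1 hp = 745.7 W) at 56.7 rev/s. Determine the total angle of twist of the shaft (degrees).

1.36°

ω = 2π·56.7 = 356.3 rad/s, so T = P/ω = 721×745.7 / 356.3 = 1509 N·m.
J = π(d_o⁴ − d_i⁴)/32 = π(0.0715⁴ − 0.0412⁴)/32 = 2.283×10^-6 m⁴.
θ = T·L/(G·J) = 1509 × 0.896 / (25.0×10⁹ × 2.283×10^-6) = 0.02369 rad.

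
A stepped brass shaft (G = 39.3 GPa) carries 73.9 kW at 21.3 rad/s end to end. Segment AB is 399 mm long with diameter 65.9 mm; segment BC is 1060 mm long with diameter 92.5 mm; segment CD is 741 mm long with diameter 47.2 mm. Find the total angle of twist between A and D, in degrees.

9.53°

ω = 21.3 rad/s, so T = P/ω = 73.9×10³ / 21.30 = 3469 N·m.
J_AB = π(0.0659)⁴/32 = 1.85×10^-6 m⁴; J_BC = π(0.0925)⁴/32 = 7.19×10^-6 m⁴; J_CD = π(0.0472)⁴/32 = 4.87×10^-7 m⁴.
θ = (T/G)·Σ L_i/J_i = (3469/39.3×10⁹)·(0.399/1.85×10^-6 + 1.06/7.19×10^-6 + 0.741/4.87×10^-7) = 0.1663 rad.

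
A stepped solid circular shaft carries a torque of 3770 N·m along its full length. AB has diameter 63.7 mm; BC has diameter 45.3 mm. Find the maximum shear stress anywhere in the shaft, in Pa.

2.07e8 Pa

Under the same torque, τ_max = 16T/(πd³) is largest where d is smallest — segment BC (d = 45.3 mm).
τ_max = 16·3770/(π·(0.0453)³) = 2.065×10^8 Pa.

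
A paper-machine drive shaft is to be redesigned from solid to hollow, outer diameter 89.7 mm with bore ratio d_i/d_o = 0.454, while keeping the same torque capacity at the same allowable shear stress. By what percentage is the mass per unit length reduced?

18.3 %

Equal τ_max and T ⇒ the solid shaft needs d_s³ = d_o³(1−k⁴), so d_s = 89.7·(1−0.454⁴)^(1/3) = 88.41 mm.
Area ratio A_h/A_s = d_o²(1−k²)/d_s² = (1−k²)/(1−k⁴)^(2/3) = 0.8172.
Mass saving = 1 − 0.8172 = 18.3 %.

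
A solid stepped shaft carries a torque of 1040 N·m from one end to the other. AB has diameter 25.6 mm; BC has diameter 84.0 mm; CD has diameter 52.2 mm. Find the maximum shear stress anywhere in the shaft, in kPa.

Under the same torque, τ_max = 16T/(πd³) is largest where d is smallest — segment AB (d = 25.6 mm).
τ_max = 16·1040/(π·(0.0256)³) = 3.157×10^8 Pa.

316000 kPa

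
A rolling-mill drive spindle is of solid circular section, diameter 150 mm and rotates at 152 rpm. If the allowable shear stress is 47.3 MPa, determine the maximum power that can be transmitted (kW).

499 kW

J = πd⁴/32 = π(0.150)⁴/32 = 4.970×10^-5 m⁴.
T_max = τ_allow·J/r = 4.73×10^7 × 4.970×10^-5 / 0.0750 = 31340 N·m.
ω = 2π·152/60 = 15.92 rad/s, so P_max = T_max·ω = 4.989×10^5 W.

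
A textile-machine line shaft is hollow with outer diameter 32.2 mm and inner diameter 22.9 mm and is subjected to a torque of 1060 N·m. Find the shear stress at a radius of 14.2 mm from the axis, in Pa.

J = π(d_o⁴ − d_i⁴)/32 = π(0.0322⁴ − 0.0229⁴)/32 = 7.854×10^-8 m⁴.
Shear stress varies linearly with radius: τ = T·r/J = 1060 × 0.0142 / 7.854×10^-8 = 1.916×10^8 Pa.

1.92e8 Pa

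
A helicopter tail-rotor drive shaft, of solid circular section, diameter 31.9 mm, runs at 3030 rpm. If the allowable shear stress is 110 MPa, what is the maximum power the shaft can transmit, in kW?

222 kW

J = πd⁴/32 = π(0.0319)⁴/32 = 1.017×10^-7 m⁴.
T_max = τ_allow·J/r = 1.10×10^8 × 1.017×10^-7 / 0.0159 = 701.1 N·m.
ω = 2π·3030/60 = 317.3 rad/s, so P_max = T_max·ω = 2.225×10^5 W.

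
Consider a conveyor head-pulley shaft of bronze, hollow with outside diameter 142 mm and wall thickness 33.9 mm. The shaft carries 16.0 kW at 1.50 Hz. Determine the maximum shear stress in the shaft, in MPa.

3.26 MPa

ω = 2π·1.50 = 9.425 rad/s, so T = P/ω = 16.0×10³ / 9.425 = 1698 N·m.
J = π(d_o⁴ − d_i⁴)/32 = π(0.142⁴ − 0.0742⁴)/32 = 3.694×10^-5 m⁴.
τ_max = T·r/J = 1698 × 0.0710 / 3.694×10^-5 = 3.263×10^6 Pa.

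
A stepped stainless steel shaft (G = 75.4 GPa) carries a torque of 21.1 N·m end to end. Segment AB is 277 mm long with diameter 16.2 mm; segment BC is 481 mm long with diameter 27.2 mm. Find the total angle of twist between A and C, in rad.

0.0140 rad

J_AB = π(0.0162)⁴/32 = 6.76×10^-9 m⁴; J_BC = π(0.0272)⁴/32 = 5.37×10^-8 m⁴.
θ = (T/G)·Σ L_i/J_i = (21.10/75.4×10⁹)·(0.277/6.76×10^-9 + 0.481/5.37×10^-8) = 0.01397 rad.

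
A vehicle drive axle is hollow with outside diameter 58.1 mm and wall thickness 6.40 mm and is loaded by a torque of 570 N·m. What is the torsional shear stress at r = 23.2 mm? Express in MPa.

J = π(d_o⁴ − d_i⁴)/32 = π(0.0581⁴ − 0.0453⁴)/32 = 7.053×10^-7 m⁴.
Shear stress varies linearly with radius: τ = T·r/J = 570.0 × 0.0232 / 7.053×10^-7 = 1.875×10^7 Pa.

18.8 MPa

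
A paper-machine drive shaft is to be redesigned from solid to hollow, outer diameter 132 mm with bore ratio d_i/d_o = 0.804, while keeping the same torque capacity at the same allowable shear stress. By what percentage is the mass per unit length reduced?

Equal τ_max and T ⇒ the solid shaft needs d_s³ = d_o³(1−k⁴), so d_s = 132·(1−0.804⁴)^(1/3) = 110.2 mm.
Area ratio A_h/A_s = d_o²(1−k²)/d_s² = (1−k²)/(1−k⁴)^(2/3) = 0.5072.
Mass saving = 1 − 0.5072 = 49.3 %.

49.3 %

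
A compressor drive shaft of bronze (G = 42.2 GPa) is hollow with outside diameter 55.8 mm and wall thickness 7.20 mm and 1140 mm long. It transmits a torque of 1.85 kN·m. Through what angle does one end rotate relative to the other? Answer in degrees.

J = π(d_o⁴ − d_i⁴)/32 = π(0.0558⁴ − 0.0414⁴)/32 = 6.634×10^-7 m⁴.
θ = T·L/(G·J) = 1850 × 1.14 / (42.2×10⁹ × 6.634×10^-7) = 0.07534 rad.

4.32°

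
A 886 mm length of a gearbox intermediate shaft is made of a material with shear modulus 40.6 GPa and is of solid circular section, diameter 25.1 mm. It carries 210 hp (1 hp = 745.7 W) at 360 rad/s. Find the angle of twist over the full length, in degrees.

ω = 360 rad/s, so T = P/ω = 210×745.7 / 360.0 = 435.0 N·m.
J = πd⁴/32 = π(0.0251)⁴/32 = 3.897×10^-8 m⁴.
θ = T·L/(G·J) = 435.0 × 0.886 / (40.6×10⁹ × 3.897×10^-8) = 0.2436 rad.

14.0°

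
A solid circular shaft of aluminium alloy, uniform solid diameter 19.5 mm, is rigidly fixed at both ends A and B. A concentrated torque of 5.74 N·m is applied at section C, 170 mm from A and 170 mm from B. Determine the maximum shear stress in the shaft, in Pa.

With uniform GJ and both ends fixed, compatibility θ_AC = θ_CB gives T_A·a = T_B·b, together with T_A + T_B = T₀.
T_A = T₀·b/(a+b) = 5.740·170/340.0 = 2.870 N·m; T_B = 2.870 N·m.
τ in each portion: τ_AC = 1.97×10^6 Pa, τ_CB = 1.97×10^6 Pa; maximum is in AC.
τ_max = T_AC·r/J = 2.870·0.00975/1.42×10^-8 = 1.971×10^6 Pa.

1.97e6 Pa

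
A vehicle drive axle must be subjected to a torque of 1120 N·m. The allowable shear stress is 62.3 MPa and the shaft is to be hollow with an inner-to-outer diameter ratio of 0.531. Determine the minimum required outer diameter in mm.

For a hollow shaft with d_i/d_o = 0.531: τ_max = 16T/(π d_o³ (1−k⁴)), so d_o = [16T/(π τ_allow (1−k⁴))]^(1/3) = [16·1120/(π·6.23×10^7·0.9205)]^(1/3) = 0.04633 m.

46.3 mm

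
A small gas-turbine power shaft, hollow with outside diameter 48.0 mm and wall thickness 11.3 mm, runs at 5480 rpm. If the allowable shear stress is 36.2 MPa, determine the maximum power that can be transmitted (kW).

416 kW

J = π(d_o⁴ − d_i⁴)/32 = π(0.0480⁴ − 0.0254⁴)/32 = 4.803×10^-7 m⁴.
T_max = τ_allow·J/r = 3.62×10^7 × 4.803×10^-7 / 0.0240 = 724.4 N·m.
ω = 2π·5480/60 = 573.9 rad/s, so P_max = T_max·ω = 4.157×10^5 W.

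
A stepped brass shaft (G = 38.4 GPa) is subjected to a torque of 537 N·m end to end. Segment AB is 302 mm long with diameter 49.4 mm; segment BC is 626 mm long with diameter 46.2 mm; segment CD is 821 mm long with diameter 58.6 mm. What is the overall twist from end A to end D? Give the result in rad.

J_AB = π(0.0494)⁴/32 = 5.85×10^-7 m⁴; J_BC = π(0.0462)⁴/32 = 4.47×10^-7 m⁴; J_CD = π(0.0586)⁴/32 = 1.16×10^-6 m⁴.
θ = (T/G)·Σ L_i/J_i = (537.0/38.4×10⁹)·(0.302/5.85×10^-7 + 0.626/4.47×10^-7 + 0.821/1.16×10^-6) = 0.03671 rad.

0.0367 rad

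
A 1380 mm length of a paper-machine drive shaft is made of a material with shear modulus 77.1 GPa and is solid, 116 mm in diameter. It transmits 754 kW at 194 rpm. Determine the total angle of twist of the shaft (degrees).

ω = 2π·194/60 = 20.32 rad/s, so T = P/ω = 754×10³ / 20.32 = 37110 N·m.
J = πd⁴/32 = π(0.116)⁴/32 = 1.778×10^-5 m⁴.
θ = T·L/(G·J) = 37110 × 1.38 / (77.1×10⁹ × 1.778×10^-5) = 0.03737 rad.

2.14°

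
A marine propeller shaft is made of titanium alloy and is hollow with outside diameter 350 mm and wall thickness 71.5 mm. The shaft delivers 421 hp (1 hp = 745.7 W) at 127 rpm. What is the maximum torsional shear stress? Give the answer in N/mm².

ω = 2π·127/60 = 13.30 rad/s, so T = P/ω = 421×745.7 / 13.30 = 23610 N·m.
J = π(d_o⁴ − d_i⁴)/32 = π(0.350⁴ − 0.207⁴)/32 = 1.293×10^-3 m⁴.
τ_max = T·r/J = 23610 × 0.175 / 1.293×10^-3 = 3.195×10^6 Pa.

3.19 N/mm²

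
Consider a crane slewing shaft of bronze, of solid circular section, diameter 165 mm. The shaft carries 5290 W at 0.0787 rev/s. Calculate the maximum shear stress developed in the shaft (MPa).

12.1 MPa

ω = 2π·0.0787 = 0.4945 rad/s, so T = P/ω = 5290 / 0.4945 = 10700 N·m.
J = πd⁴/32 = π(0.165)⁴/32 = 7.277×10^-5 m⁴.
τ_max = T·r/J = 10700 × 0.0825 / 7.277×10^-5 = 1.213×10^7 Pa.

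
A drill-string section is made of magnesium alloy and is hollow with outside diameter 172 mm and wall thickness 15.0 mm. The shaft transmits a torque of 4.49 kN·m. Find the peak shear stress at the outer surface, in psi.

1220 psi

J = π(d_o⁴ − d_i⁴)/32 = π(0.172⁴ − 0.142⁴)/32 = 4.601×10^-5 m⁴.
τ_max = T·r/J = 4490 × 0.0860 / 4.601×10^-5 = 8.393×10^6 Pa.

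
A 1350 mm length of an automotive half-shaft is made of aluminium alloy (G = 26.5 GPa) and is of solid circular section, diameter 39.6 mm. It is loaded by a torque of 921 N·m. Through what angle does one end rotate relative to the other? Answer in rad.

0.194 rad

J = πd⁴/32 = π(0.0396)⁴/32 = 2.414×10^-7 m⁴.
θ = T·L/(G·J) = 921.0 × 1.35 / (26.5×10⁹ × 2.414×10^-7) = 0.1943 rad.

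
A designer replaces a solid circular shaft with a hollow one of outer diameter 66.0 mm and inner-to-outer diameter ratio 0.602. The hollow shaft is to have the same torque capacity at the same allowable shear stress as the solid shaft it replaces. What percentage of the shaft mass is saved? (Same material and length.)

Equal τ_max and T ⇒ the solid shaft needs d_s³ = d_o³(1−k⁴), so d_s = 66.0·(1−0.602⁴)^(1/3) = 62.97 mm.
Area ratio A_h/A_s = d_o²(1−k²)/d_s² = (1−k²)/(1−k⁴)^(2/3) = 0.7003.
Mass saving = 1 − 0.7003 = 30.0 %.

30.0 %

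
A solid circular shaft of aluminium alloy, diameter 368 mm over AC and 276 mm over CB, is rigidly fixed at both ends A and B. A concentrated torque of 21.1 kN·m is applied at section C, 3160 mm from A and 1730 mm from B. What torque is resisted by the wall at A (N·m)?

Compatibility: T_A·a/J_AC = T_B·b/J_CB with T_A + T_B = T₀.
J_AC = 1.80×10^-3 m⁴, J_CB = 5.70×10^-4 m⁴, so T_A = T₀·(J_AC/a)/((J_AC/a)+(J_CB/b)) = 13370 N·m, T_B = 7728 N·m.

13400 N·m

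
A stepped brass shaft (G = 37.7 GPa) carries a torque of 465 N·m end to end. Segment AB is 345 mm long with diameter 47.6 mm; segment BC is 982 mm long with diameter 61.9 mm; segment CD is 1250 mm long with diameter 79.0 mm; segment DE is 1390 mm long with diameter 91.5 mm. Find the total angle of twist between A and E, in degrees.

1.34°

J_AB = π(0.0476)⁴/32 = 5.04×10^-7 m⁴; J_BC = π(0.0619)⁴/32 = 1.44×10^-6 m⁴; J_CD = π(0.0790)⁴/32 = 3.82×10^-6 m⁴; J_DE = π(0.0915)⁴/32 = 6.88×10^-6 m⁴.
θ = (T/G)·Σ L_i/J_i = (465.0/37.7×10⁹)·(0.345/5.04×10^-7 + 0.982/1.44×10^-6 + 1.25/3.82×10^-6 + 1.39/6.88×10^-6) = 0.02337 rad.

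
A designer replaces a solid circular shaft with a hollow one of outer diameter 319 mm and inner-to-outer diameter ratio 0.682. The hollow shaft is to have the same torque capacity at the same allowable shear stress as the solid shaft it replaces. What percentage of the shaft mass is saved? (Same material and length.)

37.1 %

Equal τ_max and T ⇒ the solid shaft needs d_s³ = d_o³(1−k⁴), so d_s = 319·(1−0.682⁴)^(1/3) = 294.1 mm.
Area ratio A_h/A_s = d_o²(1−k²)/d_s² = (1−k²)/(1−k⁴)^(2/3) = 0.6293.
Mass saving = 1 − 0.6293 = 37.1 %.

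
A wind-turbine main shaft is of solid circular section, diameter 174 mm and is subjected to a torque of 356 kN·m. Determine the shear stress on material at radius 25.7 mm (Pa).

1.02e8 Pa

J = πd⁴/32 = π(0.174)⁴/32 = 8.999×10^-5 m⁴.
Shear stress varies linearly with radius: τ = T·r/J = 356000 × 0.0257 / 8.999×10^-5 = 1.017×10^8 Pa.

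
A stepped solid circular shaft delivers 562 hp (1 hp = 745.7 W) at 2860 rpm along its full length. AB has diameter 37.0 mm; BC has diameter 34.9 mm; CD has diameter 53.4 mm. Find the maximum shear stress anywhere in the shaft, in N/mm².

ω = 2π·2860/60 = 299.5 rad/s, so T = P/ω = 562×745.7 / 299.5 = 1399 N·m.
Under the same torque, τ_max = 16T/(πd³) is largest where d is smallest — segment BC (d = 34.9 mm).
τ_max = 16·1399/(π·(0.0349)³) = 1.676×10^8 Pa.

168 N/mm²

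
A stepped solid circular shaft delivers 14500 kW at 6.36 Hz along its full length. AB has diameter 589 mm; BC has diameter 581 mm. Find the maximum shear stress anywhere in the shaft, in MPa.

9.42 MPa

ω = 2π·6.36 = 39.96 rad/s, so T = P/ω = 14500×10³ / 39.96 = 362900 N·m.
Under the same torque, τ_max = 16T/(πd³) is largest where d is smallest — segment BC (d = 581 mm).
τ_max = 16·362900/(π·(0.581)³) = 9.423×10^6 Pa.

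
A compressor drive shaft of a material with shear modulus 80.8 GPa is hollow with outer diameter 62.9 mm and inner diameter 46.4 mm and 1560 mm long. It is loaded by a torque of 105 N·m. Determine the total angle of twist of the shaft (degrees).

0.107°

J = π(d_o⁴ − d_i⁴)/32 = π(0.0629⁴ − 0.0464⁴)/32 = 1.082×10^-6 m⁴.
θ = T·L/(G·J) = 105.0 × 1.56 / (80.8×10⁹ × 1.082×10^-6) = 1.874×10^-3 rad.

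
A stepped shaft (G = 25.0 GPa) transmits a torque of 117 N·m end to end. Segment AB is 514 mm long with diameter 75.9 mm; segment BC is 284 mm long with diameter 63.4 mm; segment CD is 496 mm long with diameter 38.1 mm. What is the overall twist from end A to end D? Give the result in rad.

J_AB = π(0.0759)⁴/32 = 3.26×10^-6 m⁴; J_BC = π(0.0634)⁴/32 = 1.59×10^-6 m⁴; J_CD = π(0.0381)⁴/32 = 2.07×10^-7 m⁴.
θ = (T/G)·Σ L_i/J_i = (117.0/25.0×10⁹)·(0.514/3.26×10^-6 + 0.284/1.59×10^-6 + 0.496/2.07×10^-7) = 0.01280 rad.

0.0128 rad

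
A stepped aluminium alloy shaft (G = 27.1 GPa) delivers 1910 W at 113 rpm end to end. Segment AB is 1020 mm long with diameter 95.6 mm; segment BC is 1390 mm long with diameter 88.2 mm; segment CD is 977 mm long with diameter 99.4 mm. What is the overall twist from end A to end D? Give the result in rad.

ω = 2π·113/60 = 11.83 rad/s, so T = P/ω = 1910 / 11.83 = 161.4 N·m.
J_AB = π(0.0956)⁴/32 = 8.20×10^-6 m⁴; J_BC = π(0.0882)⁴/32 = 5.94×10^-6 m⁴; J_CD = π(0.0994)⁴/32 = 9.58×10^-6 m⁴.
θ = (T/G)·Σ L_i/J_i = (161.4/27.1×10⁹)·(1.02/8.20×10^-6 + 1.39/5.94×10^-6 + 0.977/9.58×10^-6) = 2.741×10^-3 rad.

0.00274 rad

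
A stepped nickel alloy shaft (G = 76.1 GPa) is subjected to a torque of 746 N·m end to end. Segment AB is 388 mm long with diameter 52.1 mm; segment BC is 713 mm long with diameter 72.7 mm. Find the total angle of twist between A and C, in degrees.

J_AB = π(0.0521)⁴/32 = 7.23×10^-7 m⁴; J_BC = π(0.0727)⁴/32 = 2.74×10^-6 m⁴.
θ = (T/G)·Σ L_i/J_i = (746.0/76.1×10⁹)·(0.388/7.23×10^-7 + 0.713/2.74×10^-6) = 7.807×10^-3 rad.

0.447°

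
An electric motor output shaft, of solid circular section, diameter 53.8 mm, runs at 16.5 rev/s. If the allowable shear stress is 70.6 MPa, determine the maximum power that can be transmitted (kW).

J = πd⁴/32 = π(0.0538)⁴/32 = 8.225×10^-7 m⁴.
T_max = τ_allow·J/r = 7.06×10^7 × 8.225×10^-7 / 0.0269 = 2159 N·m.
ω = 2π·16.5 = 103.7 rad/s, so P_max = T_max·ω = 2.238×10^5 W.

224 kW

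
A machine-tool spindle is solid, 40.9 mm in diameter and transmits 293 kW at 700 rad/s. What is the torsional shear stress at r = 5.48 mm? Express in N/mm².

8.35 N/mm²

ω = 700 rad/s, so T = P/ω = 293×10³ / 700.0 = 418.6 N·m.
J = πd⁴/32 = π(0.0409)⁴/32 = 2.747×10^-7 m⁴.
Shear stress varies linearly with radius: τ = T·r/J = 418.6 × 0.00548 / 2.747×10^-7 = 8.349×10^6 Pa.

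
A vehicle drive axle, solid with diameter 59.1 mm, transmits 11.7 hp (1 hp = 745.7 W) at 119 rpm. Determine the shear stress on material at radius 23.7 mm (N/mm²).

ω = 2π·119/60 = 12.46 rad/s, so T = P/ω = 11.7×745.7 / 12.46 = 700.1 N·m.
J = πd⁴/32 = π(0.0591)⁴/32 = 1.198×10^-6 m⁴.
Shear stress varies linearly with radius: τ = T·r/J = 700.1 × 0.0237 / 1.198×10^-6 = 1.385×10^7 Pa.

13.9 N/mm²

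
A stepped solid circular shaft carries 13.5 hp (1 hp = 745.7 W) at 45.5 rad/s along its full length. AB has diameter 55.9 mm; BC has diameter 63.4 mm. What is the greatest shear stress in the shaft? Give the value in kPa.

ω = 45.5 rad/s, so T = P/ω = 13.5×745.7 / 45.50 = 221.3 N·m.
Under the same torque, τ_max = 16T/(πd³) is largest where d is smallest — segment AB (d = 55.9 mm).
τ_max = 16·221.3/(π·(0.0559)³) = 6.451×10^6 Pa.

6450 kPa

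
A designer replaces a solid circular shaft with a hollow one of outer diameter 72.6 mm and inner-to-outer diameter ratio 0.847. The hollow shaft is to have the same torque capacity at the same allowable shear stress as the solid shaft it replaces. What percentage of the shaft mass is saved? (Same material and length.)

Equal τ_max and T ⇒ the solid shaft needs d_s³ = d_o³(1−k⁴), so d_s = 72.6·(1−0.847⁴)^(1/3) = 57.05 mm.
Area ratio A_h/A_s = d_o²(1−k²)/d_s² = (1−k²)/(1−k⁴)^(2/3) = 0.4576.
Mass saving = 1 − 0.4576 = 54.2 %.

54.2 %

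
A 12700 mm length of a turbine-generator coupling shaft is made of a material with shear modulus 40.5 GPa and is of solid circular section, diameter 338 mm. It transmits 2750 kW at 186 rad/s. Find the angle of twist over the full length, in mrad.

ω = 186 rad/s, so T = P/ω = 2750×10³ / 186.0 = 14780 N·m.
J = πd⁴/32 = π(0.338)⁴/32 = 1.281×10^-3 m⁴.
θ = T·L/(G·J) = 14780 × 12.7 / (40.5×10⁹ × 1.281×10^-3) = 3.618×10^-3 rad.

3.62 mrad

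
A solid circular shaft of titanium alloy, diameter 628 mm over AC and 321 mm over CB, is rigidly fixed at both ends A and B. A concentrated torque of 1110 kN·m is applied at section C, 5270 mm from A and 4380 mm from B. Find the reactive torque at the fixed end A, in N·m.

1.03e6 N·m

Compatibility: T_A·a/J_AC = T_B·b/J_CB with T_A + T_B = T₀.
J_AC = 0.0153 m⁴, J_CB = 1.04×10^-3 m⁴, so T_A = T₀·(J_AC/a)/((J_AC/a)+(J_CB/b)) = 1.026e6 N·m, T_B = 84250 N·m.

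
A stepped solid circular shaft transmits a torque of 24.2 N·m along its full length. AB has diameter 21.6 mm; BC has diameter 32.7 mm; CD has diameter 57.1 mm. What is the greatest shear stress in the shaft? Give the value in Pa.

Under the same torque, τ_max = 16T/(πd³) is largest where d is smallest — segment AB (d = 21.6 mm).
τ_max = 16·24.20/(π·(0.0216)³) = 1.223×10^7 Pa.

1.22e7 Pa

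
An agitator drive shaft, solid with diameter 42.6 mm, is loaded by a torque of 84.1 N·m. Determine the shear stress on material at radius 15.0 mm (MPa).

3.90 MPa

J = πd⁴/32 = π(0.0426)⁴/32 = 3.233×10^-7 m⁴.
Shear stress varies linearly with radius: τ = T·r/J = 84.10 × 0.0150 / 3.233×10^-7 = 3.902×10^6 Pa.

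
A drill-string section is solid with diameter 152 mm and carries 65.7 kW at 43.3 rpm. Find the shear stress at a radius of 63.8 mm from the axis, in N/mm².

ω = 2π·43.3/60 = 4.534 rad/s, so T = P/ω = 65.7×10³ / 4.534 = 14490 N·m.
J = πd⁴/32 = π(0.152)⁴/32 = 5.241×10^-5 m⁴.
Shear stress varies linearly with radius: τ = T·r/J = 14490 × 0.0638 / 5.241×10^-5 = 1.764×10^7 Pa.

17.6 N/mm²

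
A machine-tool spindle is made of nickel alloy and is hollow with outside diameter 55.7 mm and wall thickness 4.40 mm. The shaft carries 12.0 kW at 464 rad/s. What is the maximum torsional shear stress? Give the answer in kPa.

1530 kPa

ω = 464 rad/s, so T = P/ω = 12.0×10³ / 464.0 = 25.86 N·m.
J = π(d_o⁴ − d_i⁴)/32 = π(0.0557⁴ − 0.0469⁴)/32 = 4.700×10^-7 m⁴.
τ_max = T·r/J = 25.86 × 0.0278 / 4.700×10^-7 = 1.533×10^6 Pa.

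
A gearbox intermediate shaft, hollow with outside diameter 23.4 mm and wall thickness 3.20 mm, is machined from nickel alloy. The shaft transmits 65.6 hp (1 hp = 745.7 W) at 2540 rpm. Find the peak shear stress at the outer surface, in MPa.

ω = 2π·2540/60 = 266.0 rad/s, so T = P/ω = 65.6×745.7 / 266.0 = 183.9 N·m.
J = π(d_o⁴ − d_i⁴)/32 = π(0.0234⁴ − 0.0170⁴)/32 = 2.124×10^-8 m⁴.
τ_max = T·r/J = 183.9 × 0.0117 / 2.124×10^-8 = 1.013×10^8 Pa.

101 MPa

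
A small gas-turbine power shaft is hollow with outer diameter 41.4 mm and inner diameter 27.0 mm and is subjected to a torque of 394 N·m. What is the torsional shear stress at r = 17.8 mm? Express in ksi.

4.31 ksi

J = π(d_o⁴ − d_i⁴)/32 = π(0.0414⁴ − 0.0270⁴)/32 = 2.362×10^-7 m⁴.
Shear stress varies linearly with radius: τ = T·r/J = 394.0 × 0.0178 / 2.362×10^-7 = 2.969×10^7 Pa.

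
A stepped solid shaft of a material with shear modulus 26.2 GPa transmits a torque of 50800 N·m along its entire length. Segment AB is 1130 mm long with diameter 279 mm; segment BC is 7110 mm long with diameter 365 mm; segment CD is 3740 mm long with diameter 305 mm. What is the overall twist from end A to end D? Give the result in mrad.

J_AB = π(0.279)⁴/32 = 5.95×10^-4 m⁴; J_BC = π(0.365)⁴/32 = 1.74×10^-3 m⁴; J_CD = π(0.305)⁴/32 = 8.50×10^-4 m⁴.
θ = (T/G)·Σ L_i/J_i = (50800/26.2×10⁹)·(1.13/5.95×10^-4 + 7.11/1.74×10^-3 + 3.74/8.50×10^-4) = 0.02013 rad.

20.1 mrad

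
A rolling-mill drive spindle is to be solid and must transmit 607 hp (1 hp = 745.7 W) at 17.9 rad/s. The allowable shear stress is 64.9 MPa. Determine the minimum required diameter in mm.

126 mm

ω = 17.9 rad/s, so T = P/ω = 607×745.7 / 17.90 = 25290 N·m.
For a solid shaft τ_max = 16T/(πd³), so d = (16T/(π τ_allow))^(1/3) = (16·25290/(π·6.49×10^7))^(1/3) = 0.1257 m.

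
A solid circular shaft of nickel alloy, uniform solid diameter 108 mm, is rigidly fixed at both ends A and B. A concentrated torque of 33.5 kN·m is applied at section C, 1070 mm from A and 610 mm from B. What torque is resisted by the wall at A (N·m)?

12200 N·m

With uniform GJ and both ends fixed, compatibility θ_AC = θ_CB gives T_A·a = T_B·b, together with T_A + T_B = T₀.
T_A = T₀·b/(a+b) = 33500·610/1680 = 12160 N·m; T_B = 21340 N·m.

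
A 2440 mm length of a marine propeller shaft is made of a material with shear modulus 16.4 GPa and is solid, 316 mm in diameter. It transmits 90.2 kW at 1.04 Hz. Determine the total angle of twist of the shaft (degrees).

ω = 2π·1.04 = 6.535 rad/s, so T = P/ω = 90.2×10³ / 6.535 = 13800 N·m.
J = πd⁴/32 = π(0.316)⁴/32 = 9.789×10^-4 m⁴.
θ = T·L/(G·J) = 13800 × 2.44 / (16.4×10⁹ × 9.789×10^-4) = 2.098×10^-3 rad.

0.120°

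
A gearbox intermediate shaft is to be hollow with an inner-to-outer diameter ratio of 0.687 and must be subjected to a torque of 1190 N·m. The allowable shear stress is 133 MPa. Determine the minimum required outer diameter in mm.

38.8 mm

For a hollow shaft with d_i/d_o = 0.687: τ_max = 16T/(π d_o³ (1−k⁴)), so d_o = [16T/(π τ_allow (1−k⁴))]^(1/3) = [16·1190/(π·1.33×10^8·0.7772)]^(1/3) = 0.03885 m.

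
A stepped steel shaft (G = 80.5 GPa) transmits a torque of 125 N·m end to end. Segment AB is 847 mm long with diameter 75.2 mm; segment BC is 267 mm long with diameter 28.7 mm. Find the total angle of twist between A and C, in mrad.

J_AB = π(0.0752)⁴/32 = 3.14×10^-6 m⁴; J_BC = π(0.0287)⁴/32 = 6.66×10^-8 m⁴.
θ = (T/G)·Σ L_i/J_i = (125.0/80.5×10⁹)·(0.847/3.14×10^-6 + 0.267/6.66×10^-8) = 6.643×10^-3 rad.

6.64 mrad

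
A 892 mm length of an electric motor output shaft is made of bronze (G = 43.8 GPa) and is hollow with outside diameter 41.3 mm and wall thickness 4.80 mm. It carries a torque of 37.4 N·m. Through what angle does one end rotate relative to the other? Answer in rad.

0.00408 rad

J = π(d_o⁴ − d_i⁴)/32 = π(0.0413⁴ − 0.0317⁴)/32 = 1.865×10^-7 m⁴.
θ = T·L/(G·J) = 37.40 × 0.892 / (43.8×10⁹ × 1.865×10^-7) = 4.084×10^-3 rad.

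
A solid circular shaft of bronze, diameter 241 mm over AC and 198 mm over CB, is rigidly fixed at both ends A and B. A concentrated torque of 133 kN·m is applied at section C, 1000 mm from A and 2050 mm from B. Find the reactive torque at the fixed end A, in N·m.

109000 N·m

Compatibility: T_A·a/J_AC = T_B·b/J_CB with T_A + T_B = T₀.
J_AC = 3.31×10^-4 m⁴, J_CB = 1.51×10^-4 m⁴, so T_A = T₀·(J_AC/a)/((J_AC/a)+(J_CB/b)) = 108800 N·m, T_B = 24180 N·m.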